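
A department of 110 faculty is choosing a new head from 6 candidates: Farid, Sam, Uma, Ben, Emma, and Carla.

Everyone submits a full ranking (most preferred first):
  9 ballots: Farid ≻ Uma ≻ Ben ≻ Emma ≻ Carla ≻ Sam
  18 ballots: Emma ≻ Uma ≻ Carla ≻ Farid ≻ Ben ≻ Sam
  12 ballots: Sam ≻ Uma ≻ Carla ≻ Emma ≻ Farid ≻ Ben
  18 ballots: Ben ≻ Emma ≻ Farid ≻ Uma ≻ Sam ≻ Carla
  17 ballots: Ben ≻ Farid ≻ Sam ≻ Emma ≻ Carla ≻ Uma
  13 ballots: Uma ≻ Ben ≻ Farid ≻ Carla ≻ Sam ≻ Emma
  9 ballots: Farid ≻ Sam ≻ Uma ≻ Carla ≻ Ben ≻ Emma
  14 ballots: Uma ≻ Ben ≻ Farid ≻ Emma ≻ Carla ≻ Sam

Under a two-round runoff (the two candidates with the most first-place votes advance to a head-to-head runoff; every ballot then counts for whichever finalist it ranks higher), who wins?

Round 1 first-place votes: Farid 18, Sam 12, Uma 27, Ben 35, Emma 18, Carla 0. Ben and Uma advance.
Runoff: Ben is ranked above Uma on 35 ballots, Uma above Ben on 75.

Uma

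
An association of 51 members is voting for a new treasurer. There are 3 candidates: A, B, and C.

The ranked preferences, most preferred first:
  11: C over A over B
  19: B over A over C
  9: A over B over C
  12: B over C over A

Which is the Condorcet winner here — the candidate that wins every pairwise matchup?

B

B vs A: 31–20
B vs C: 40–11
B beats every other candidate.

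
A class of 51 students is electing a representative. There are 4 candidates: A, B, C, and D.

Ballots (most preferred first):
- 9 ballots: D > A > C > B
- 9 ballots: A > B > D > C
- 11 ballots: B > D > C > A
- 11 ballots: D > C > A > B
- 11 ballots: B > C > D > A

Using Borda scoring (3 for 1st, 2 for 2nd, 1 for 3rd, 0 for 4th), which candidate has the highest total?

D

A: 9×2 + 9×3 + 11×0 + 11×1 + 11×0 = 56
B: 9×0 + 9×2 + 11×3 + 11×0 + 11×3 = 84
C: 9×1 + 9×0 + 11×1 + 11×2 + 11×2 = 64
D: 9×3 + 9×1 + 11×2 + 11×3 + 11×1 = 102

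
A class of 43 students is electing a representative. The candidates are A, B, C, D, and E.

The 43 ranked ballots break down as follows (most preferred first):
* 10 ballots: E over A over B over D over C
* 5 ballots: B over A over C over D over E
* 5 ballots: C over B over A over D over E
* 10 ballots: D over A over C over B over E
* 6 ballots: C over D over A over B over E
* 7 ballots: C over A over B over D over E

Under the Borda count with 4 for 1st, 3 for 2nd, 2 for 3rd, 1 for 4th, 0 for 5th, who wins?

A: 10×3 + 5×3 + 5×2 + 10×3 + 6×2 + 7×3 = 118
B: 10×2 + 5×4 + 5×3 + 10×1 + 6×1 + 7×2 = 85
C: 10×0 + 5×2 + 5×4 + 10×2 + 6×4 + 7×4 = 102
D: 10×1 + 5×1 + 5×1 + 10×4 + 6×3 + 7×1 = 85
E: 10×4 + 5×0 + 5×0 + 10×0 + 6×0 + 7×0 = 40

A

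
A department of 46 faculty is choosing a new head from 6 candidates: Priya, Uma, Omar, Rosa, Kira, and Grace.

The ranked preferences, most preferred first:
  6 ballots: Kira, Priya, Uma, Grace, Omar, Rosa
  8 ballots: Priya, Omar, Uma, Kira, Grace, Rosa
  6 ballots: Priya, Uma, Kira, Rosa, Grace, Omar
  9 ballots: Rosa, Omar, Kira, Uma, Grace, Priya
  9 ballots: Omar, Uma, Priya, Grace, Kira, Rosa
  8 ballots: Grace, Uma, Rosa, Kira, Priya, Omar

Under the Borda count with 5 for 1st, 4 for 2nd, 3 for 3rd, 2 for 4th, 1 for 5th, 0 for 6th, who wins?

Uma

Priya: 6×4 + 8×5 + 6×5 + 9×0 + 9×3 + 8×1 = 129
Uma: 6×3 + 8×3 + 6×4 + 9×2 + 9×4 + 8×4 = 152
Omar: 6×1 + 8×4 + 6×0 + 9×4 + 9×5 + 8×0 = 119
Rosa: 6×0 + 8×0 + 6×2 + 9×5 + 9×0 + 8×3 = 81
Kira: 6×5 + 8×2 + 6×3 + 9×3 + 9×1 + 8×2 = 116
Grace: 6×2 + 8×1 + 6×1 + 9×1 + 9×2 + 8×5 = 93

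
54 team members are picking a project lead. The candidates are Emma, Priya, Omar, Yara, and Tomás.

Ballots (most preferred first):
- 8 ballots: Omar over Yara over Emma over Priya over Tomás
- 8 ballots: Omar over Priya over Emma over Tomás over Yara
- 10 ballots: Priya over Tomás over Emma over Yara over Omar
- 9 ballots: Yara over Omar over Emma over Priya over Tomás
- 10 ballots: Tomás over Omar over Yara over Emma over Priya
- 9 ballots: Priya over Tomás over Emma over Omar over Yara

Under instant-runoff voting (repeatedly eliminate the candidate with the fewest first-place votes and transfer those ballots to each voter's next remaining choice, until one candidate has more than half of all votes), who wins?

Omar

Round 1: Emma 0, Priya 19, Omar 16, Yara 9, Tomás 10. Emma eliminated.
Round 2: Priya 19, Omar 16, Yara 9, Tomás 10. Yara eliminated.
Round 3: Priya 19, Omar 25, Tomás 10. Tomás eliminated.
Round 4: Priya 19, Omar 35. Omar has a majority (≥28).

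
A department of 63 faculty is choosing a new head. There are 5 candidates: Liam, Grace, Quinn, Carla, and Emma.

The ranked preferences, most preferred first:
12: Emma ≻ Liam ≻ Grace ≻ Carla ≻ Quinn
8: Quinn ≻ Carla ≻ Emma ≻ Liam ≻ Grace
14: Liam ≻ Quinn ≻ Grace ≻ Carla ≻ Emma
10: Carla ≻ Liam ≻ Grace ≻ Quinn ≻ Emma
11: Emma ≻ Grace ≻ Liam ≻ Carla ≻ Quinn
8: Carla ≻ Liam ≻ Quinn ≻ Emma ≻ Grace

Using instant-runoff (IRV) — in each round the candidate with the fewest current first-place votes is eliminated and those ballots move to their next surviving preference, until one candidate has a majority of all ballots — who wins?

Round 1: Liam 14, Grace 0, Quinn 8, Carla 18, Emma 23. Grace eliminated.
Round 2: Liam 14, Quinn 8, Carla 18, Emma 23. Quinn eliminated.
Round 3: Liam 14, Carla 26, Emma 23. Liam eliminated.
Round 4: Carla 40, Emma 23. Carla has a majority (≥32).

Carla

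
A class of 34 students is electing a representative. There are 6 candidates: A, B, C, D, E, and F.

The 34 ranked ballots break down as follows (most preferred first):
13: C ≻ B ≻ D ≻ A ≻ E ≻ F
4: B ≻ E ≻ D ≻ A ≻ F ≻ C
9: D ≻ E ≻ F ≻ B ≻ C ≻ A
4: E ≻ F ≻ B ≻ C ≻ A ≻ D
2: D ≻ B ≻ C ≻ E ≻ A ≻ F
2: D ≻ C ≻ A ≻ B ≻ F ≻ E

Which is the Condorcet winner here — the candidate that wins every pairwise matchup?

B vs A: 32–2
B vs C: 19–15
B vs D: 21–13
B vs E: 21–13
B vs F: 21–13
B beats every other candidate.

B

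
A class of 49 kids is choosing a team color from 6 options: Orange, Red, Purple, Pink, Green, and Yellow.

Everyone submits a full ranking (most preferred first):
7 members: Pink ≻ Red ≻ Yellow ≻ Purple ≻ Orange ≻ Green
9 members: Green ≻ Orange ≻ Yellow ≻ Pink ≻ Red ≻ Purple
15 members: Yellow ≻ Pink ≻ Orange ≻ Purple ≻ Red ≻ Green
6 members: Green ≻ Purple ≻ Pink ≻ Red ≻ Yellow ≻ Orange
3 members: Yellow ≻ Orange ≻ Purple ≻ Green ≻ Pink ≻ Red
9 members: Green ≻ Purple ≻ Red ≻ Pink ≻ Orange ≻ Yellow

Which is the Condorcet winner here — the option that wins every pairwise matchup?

Yellow vs Orange: 31–18
Yellow vs Red: 27–22
Yellow vs Purple: 34–15
Yellow vs Pink: 27–22
Yellow vs Green: 25–24
Yellow beats every other option.

Yellow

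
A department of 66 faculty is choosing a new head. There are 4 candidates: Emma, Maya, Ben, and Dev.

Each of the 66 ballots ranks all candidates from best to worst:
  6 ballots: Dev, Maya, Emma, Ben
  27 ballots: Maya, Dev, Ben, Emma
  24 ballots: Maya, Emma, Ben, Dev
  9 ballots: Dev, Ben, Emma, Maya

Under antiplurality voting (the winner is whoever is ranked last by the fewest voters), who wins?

Ben

Last-place votes: Emma 27, Maya 9, Ben 6, Dev 24.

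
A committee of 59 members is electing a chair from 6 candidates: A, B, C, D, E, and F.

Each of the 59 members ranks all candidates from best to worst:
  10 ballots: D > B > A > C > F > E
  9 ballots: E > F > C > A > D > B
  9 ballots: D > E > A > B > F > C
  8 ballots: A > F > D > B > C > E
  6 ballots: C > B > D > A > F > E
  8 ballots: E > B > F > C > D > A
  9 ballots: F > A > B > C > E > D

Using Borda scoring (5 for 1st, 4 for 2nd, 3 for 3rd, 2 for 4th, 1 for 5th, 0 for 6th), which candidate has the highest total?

A: 10×3 + 9×2 + 9×3 + 8×5 + 6×2 + 8×0 + 9×4 = 163
B: 10×4 + 9×0 + 9×2 + 8×2 + 6×4 + 8×4 + 9×3 = 157
C: 10×2 + 9×3 + 9×0 + 8×1 + 6×5 + 8×2 + 9×2 = 119
D: 10×5 + 9×1 + 9×5 + 8×3 + 6×3 + 8×1 + 9×0 = 154
E: 10×0 + 9×5 + 9×4 + 8×0 + 6×0 + 8×5 + 9×1 = 130
F: 10×1 + 9×4 + 9×1 + 8×4 + 6×1 + 8×3 + 9×5 = 162

A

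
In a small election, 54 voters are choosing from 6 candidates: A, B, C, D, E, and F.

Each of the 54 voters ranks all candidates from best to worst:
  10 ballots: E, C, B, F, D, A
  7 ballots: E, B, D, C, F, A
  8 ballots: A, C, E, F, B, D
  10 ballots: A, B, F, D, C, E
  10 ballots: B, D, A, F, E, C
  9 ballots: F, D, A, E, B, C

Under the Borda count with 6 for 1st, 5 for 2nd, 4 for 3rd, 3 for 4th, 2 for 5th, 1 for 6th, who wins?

B

A: 10×1 + 7×1 + 8×6 + 10×6 + 10×4 + 9×4 = 201
B: 10×4 + 7×5 + 8×2 + 10×5 + 10×6 + 9×2 = 219
C: 10×5 + 7×3 + 8×5 + 10×2 + 10×1 + 9×1 = 150
D: 10×2 + 7×4 + 8×1 + 10×3 + 10×5 + 9×5 = 181
E: 10×6 + 7×6 + 8×4 + 10×1 + 10×2 + 9×3 = 191
F: 10×3 + 7×2 + 8×3 + 10×4 + 10×3 + 9×6 = 192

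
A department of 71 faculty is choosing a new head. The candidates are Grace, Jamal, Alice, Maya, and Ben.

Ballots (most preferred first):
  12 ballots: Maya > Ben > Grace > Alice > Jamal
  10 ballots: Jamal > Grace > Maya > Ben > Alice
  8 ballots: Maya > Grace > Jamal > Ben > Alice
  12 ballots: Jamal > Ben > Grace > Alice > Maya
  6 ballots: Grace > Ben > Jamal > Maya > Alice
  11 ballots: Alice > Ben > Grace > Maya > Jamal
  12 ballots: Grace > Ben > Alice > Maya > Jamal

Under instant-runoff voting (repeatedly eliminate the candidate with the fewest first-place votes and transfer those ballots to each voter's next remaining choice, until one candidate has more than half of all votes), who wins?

Round 1: Grace 18, Jamal 22, Alice 11, Maya 20, Ben 0. Ben eliminated.
Round 2: Grace 18, Jamal 22, Alice 11, Maya 20. Alice eliminated.
Round 3: Grace 29, Jamal 22, Maya 20. Maya eliminated.
Round 4: Grace 49, Jamal 22. Grace has a majority (≥36).

Grace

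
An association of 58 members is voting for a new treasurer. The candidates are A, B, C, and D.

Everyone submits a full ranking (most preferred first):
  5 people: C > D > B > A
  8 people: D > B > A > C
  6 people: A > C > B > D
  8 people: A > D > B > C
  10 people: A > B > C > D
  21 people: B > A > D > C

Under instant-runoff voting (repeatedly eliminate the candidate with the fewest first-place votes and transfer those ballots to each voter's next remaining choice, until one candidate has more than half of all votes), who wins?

Round 1: A 24, B 21, C 5, D 8. C eliminated.
Round 2: A 24, B 21, D 13. D eliminated.
Round 3: A 24, B 34. B has a majority (≥30).

B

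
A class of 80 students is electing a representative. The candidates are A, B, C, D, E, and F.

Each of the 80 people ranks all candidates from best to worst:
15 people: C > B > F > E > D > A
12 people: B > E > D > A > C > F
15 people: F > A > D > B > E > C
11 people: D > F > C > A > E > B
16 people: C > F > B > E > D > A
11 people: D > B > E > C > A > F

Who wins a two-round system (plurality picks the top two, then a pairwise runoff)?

D

Round 1 first-place votes: A 0, B 12, C 31, D 22, E 0, F 15. C and D advance.
Runoff: C is ranked above D on 31 ballots, D above C on 49.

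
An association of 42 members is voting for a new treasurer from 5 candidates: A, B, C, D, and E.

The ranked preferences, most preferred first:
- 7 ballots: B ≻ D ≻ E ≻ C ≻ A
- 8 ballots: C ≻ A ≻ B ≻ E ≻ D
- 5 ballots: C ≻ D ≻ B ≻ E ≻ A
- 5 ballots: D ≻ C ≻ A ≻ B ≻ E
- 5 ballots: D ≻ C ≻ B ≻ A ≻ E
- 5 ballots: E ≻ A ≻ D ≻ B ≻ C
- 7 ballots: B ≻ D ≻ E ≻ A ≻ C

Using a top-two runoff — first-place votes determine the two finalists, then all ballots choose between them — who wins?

C

Round 1 first-place votes: A 0, B 14, C 13, D 10, E 5. B and C advance.
Runoff: B is ranked above C on 19 ballots, C above B on 23.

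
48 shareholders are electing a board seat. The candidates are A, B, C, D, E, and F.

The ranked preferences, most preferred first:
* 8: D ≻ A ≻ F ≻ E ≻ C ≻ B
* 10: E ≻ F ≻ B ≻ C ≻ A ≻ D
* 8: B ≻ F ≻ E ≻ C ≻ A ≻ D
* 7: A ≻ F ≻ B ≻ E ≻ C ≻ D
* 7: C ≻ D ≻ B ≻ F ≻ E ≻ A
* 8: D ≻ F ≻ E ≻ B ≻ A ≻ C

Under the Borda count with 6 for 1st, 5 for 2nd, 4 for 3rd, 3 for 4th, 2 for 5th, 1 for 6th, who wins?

F

A: 8×5 + 10×2 + 8×2 + 7×6 + 7×1 + 8×2 = 141
B: 8×1 + 10×4 + 8×6 + 7×4 + 7×4 + 8×3 = 176
C: 8×2 + 10×3 + 8×3 + 7×2 + 7×6 + 8×1 = 134
D: 8×6 + 10×1 + 8×1 + 7×1 + 7×5 + 8×6 = 156
E: 8×3 + 10×6 + 8×4 + 7×3 + 7×2 + 8×4 = 183
F: 8×4 + 10×5 + 8×5 + 7×5 + 7×3 + 8×5 = 218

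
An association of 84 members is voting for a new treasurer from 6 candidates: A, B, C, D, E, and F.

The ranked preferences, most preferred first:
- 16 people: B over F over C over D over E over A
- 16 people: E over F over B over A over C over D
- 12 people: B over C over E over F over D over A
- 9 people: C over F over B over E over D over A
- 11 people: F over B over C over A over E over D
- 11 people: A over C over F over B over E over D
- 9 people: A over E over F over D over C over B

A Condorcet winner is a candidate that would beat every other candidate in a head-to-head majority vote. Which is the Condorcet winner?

F

F vs A: 64–20
F vs B: 56–28
F vs C: 52–32
F vs D: 84–0
F vs E: 47–37
F beats every other candidate.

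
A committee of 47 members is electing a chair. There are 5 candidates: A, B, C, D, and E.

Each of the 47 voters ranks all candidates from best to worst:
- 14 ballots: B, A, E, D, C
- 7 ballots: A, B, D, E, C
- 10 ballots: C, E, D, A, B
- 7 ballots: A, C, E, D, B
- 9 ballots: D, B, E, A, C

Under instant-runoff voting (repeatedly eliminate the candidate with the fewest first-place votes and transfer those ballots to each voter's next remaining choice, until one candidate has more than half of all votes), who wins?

A

Round 1: A 14, B 14, C 10, D 9, E 0. E eliminated.
Round 2: A 14, B 14, C 10, D 9. D eliminated.
Round 3: A 14, B 23, C 10. C eliminated.
Round 4: A 24, B 23. A has a majority (≥24).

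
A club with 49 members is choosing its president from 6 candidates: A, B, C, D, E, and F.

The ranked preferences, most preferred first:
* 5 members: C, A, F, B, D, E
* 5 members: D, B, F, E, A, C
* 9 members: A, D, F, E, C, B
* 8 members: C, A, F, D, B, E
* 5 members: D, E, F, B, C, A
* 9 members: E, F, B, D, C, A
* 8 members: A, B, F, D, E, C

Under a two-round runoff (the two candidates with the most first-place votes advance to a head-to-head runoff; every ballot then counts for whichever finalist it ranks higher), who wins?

C

Round 1 first-place votes: A 17, B 0, C 13, D 10, E 9, F 0. A and C advance.
Runoff: A is ranked above C on 22 ballots, C above A on 27.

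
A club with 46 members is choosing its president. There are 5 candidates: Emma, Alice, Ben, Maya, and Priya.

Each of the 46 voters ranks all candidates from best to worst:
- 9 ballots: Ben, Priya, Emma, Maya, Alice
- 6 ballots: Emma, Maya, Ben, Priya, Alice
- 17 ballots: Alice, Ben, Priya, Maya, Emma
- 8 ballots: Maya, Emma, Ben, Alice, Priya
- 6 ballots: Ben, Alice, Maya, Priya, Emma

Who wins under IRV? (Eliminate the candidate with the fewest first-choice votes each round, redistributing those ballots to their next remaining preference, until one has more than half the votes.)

Round 1: Emma 6, Alice 17, Ben 15, Maya 8, Priya 0. Priya eliminated.
Round 2: Emma 6, Alice 17, Ben 15, Maya 8. Emma eliminated.
Round 3: Alice 17, Ben 15, Maya 14. Maya eliminated.
Round 4: Alice 17, Ben 29. Ben has a majority (≥24).

Ben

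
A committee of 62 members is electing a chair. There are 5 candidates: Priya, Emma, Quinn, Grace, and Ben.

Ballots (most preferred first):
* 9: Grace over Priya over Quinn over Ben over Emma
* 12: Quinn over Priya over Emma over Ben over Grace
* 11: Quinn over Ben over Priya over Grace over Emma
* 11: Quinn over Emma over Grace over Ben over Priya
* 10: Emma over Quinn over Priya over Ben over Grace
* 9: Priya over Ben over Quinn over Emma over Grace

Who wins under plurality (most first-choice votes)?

Quinn

First-place votes: Priya 9, Emma 10, Quinn 34, Grace 9, Ben 0.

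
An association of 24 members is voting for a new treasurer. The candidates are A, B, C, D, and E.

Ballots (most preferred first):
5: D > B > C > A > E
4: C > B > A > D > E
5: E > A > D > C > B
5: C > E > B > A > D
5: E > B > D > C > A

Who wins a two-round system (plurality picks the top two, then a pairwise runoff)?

Round 1 first-place votes: A 0, B 0, C 9, D 5, E 10. E and C advance.
Runoff: E is ranked above C on 10 ballots, C above E on 14.

C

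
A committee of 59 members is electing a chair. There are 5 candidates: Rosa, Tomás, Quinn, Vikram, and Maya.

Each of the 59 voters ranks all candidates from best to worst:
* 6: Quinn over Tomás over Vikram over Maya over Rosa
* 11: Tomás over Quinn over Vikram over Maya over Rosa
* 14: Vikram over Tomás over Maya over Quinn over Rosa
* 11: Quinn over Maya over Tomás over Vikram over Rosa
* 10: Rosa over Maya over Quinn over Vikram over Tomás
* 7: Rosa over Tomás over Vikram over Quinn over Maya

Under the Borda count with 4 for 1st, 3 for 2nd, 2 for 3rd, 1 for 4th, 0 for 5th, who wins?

Rosa: 6×0 + 11×0 + 14×0 + 11×0 + 10×4 + 7×4 = 68
Tomás: 6×3 + 11×4 + 14×3 + 11×2 + 10×0 + 7×3 = 147
Quinn: 6×4 + 11×3 + 14×1 + 11×4 + 10×2 + 7×1 = 142
Vikram: 6×2 + 11×2 + 14×4 + 11×1 + 10×1 + 7×2 = 125
Maya: 6×1 + 11×1 + 14×2 + 11×3 + 10×3 + 7×0 = 108

Tomás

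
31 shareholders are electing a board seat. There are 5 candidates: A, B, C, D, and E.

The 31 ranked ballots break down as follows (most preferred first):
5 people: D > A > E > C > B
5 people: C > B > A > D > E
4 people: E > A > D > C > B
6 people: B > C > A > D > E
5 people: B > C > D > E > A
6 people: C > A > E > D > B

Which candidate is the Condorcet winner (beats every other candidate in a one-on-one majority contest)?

C vs A: 22–9
C vs B: 20–11
C vs D: 22–9
C vs E: 22–9
C beats every other candidate.

C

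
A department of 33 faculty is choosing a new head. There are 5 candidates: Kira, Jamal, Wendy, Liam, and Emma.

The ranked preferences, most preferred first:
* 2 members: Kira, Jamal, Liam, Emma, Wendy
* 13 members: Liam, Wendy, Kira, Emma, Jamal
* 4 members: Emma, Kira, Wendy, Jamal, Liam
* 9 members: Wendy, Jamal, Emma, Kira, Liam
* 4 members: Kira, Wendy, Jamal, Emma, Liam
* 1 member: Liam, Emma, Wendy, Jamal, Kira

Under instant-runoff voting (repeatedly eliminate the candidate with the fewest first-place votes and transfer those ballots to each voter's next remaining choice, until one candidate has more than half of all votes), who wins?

Kira

Round 1: Kira 6, Jamal 0, Wendy 9, Liam 14, Emma 4. Jamal eliminated.
Round 2: Kira 6, Wendy 9, Liam 14, Emma 4. Emma eliminated.
Round 3: Kira 10, Wendy 9, Liam 14. Wendy eliminated.
Round 4: Kira 19, Liam 14. Kira has a majority (≥17).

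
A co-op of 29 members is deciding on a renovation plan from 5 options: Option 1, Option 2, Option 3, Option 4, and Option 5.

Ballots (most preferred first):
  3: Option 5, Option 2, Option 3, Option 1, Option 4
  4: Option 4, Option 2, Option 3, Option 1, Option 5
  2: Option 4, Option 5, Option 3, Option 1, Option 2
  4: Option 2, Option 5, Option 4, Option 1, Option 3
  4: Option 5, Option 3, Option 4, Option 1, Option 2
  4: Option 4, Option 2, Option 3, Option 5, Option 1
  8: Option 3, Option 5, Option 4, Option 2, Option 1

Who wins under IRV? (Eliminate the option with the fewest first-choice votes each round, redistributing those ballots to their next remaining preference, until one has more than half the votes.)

Option 5

Round 1: Option 1 0, Option 2 4, Option 3 8, Option 4 10, Option 5 7. Option 1 eliminated.
Round 2: Option 2 4, Option 3 8, Option 4 10, Option 5 7. Option 2 eliminated.
Round 3: Option 3 8, Option 4 10, Option 5 11. Option 3 eliminated.
Round 4: Option 4 10, Option 5 19. Option 5 has a majority (≥15).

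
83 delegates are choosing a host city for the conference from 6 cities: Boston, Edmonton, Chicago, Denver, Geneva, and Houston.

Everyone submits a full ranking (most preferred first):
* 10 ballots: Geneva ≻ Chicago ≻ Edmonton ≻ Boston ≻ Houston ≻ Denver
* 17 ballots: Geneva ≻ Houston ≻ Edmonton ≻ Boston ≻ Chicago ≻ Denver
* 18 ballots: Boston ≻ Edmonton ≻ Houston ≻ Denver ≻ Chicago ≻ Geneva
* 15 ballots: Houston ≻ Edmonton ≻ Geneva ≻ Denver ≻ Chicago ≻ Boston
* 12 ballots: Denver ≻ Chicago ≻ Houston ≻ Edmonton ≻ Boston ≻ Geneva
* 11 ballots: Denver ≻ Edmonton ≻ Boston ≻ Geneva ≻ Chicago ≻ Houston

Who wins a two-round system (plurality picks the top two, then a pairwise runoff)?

Round 1 first-place votes: Boston 18, Edmonton 0, Chicago 0, Denver 23, Geneva 27, Houston 15. Geneva and Denver advance.
Runoff: Geneva is ranked above Denver on 42 ballots, Denver above Geneva on 41.

Geneva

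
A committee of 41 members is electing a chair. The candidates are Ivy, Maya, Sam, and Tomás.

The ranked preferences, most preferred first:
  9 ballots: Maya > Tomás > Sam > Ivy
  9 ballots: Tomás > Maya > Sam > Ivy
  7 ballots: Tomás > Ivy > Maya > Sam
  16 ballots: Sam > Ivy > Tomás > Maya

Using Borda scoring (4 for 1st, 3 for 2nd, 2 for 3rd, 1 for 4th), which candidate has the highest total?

Tomás

Ivy: 9×1 + 9×1 + 7×3 + 16×3 = 87
Maya: 9×4 + 9×3 + 7×2 + 16×1 = 93
Sam: 9×2 + 9×2 + 7×1 + 16×4 = 107
Tomás: 9×3 + 9×4 + 7×4 + 16×2 = 123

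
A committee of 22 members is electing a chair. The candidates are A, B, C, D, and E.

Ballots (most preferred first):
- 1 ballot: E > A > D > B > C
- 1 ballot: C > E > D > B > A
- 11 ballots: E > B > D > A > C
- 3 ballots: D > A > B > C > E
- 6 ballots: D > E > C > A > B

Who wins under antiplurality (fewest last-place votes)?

Last-place votes: A 1, B 6, C 12, D 0, E 3.

D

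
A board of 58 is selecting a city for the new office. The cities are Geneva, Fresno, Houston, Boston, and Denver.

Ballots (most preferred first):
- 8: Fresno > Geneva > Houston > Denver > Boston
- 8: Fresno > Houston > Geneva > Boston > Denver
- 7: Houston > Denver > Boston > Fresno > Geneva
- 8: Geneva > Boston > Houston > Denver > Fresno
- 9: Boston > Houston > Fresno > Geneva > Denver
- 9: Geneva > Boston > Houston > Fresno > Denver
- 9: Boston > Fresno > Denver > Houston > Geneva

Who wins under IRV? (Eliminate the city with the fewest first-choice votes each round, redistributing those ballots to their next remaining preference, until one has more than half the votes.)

Geneva

Round 1: Geneva 17, Fresno 16, Houston 7, Boston 18, Denver 0. Denver eliminated.
Round 2: Geneva 17, Fresno 16, Houston 7, Boston 18. Houston eliminated.
Round 3: Geneva 17, Fresno 16, Boston 25. Fresno eliminated.
Round 4: Geneva 33, Boston 25. Geneva has a majority (≥30).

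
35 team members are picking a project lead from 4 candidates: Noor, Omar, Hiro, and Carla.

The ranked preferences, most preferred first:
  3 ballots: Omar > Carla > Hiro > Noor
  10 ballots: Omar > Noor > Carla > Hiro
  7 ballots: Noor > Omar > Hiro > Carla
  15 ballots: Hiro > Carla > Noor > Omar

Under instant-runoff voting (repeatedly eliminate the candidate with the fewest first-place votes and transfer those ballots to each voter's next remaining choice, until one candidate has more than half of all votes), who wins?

Round 1: Noor 7, Omar 13, Hiro 15, Carla 0. Carla eliminated.
Round 2: Noor 7, Omar 13, Hiro 15. Noor eliminated.
Round 3: Omar 20, Hiro 15. Omar has a majority (≥18).

Omar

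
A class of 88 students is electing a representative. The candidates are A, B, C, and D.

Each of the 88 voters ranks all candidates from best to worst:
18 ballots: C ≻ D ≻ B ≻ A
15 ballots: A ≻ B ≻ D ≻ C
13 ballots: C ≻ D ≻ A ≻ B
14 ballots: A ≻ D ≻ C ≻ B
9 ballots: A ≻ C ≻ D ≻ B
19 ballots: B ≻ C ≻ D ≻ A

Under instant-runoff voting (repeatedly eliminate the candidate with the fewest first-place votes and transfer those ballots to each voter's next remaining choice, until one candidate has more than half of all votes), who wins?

Round 1: A 38, B 19, C 31, D 0. D eliminated.
Round 2: A 38, B 19, C 31. B eliminated.
Round 3: A 38, C 50. C has a majority (≥45).

C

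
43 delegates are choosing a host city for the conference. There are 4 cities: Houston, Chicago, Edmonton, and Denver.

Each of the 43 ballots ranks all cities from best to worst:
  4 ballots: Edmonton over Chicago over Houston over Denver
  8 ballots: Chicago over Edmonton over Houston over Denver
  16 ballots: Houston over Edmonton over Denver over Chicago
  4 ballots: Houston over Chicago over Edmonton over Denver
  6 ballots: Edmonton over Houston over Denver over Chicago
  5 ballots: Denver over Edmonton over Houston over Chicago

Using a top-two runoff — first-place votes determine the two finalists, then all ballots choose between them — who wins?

Edmonton

Round 1 first-place votes: Houston 20, Chicago 8, Edmonton 10, Denver 5. Houston and Edmonton advance.
Runoff: Houston is ranked above Edmonton on 20 ballots, Edmonton above Houston on 23.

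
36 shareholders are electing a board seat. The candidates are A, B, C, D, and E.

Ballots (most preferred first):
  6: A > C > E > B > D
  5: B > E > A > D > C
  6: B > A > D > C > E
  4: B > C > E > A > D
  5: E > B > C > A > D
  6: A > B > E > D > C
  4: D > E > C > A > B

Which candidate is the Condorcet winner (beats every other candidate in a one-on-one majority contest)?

B

B vs A: 20–16
B vs C: 26–10
B vs D: 32–4
B vs E: 21–15
B beats every other candidate.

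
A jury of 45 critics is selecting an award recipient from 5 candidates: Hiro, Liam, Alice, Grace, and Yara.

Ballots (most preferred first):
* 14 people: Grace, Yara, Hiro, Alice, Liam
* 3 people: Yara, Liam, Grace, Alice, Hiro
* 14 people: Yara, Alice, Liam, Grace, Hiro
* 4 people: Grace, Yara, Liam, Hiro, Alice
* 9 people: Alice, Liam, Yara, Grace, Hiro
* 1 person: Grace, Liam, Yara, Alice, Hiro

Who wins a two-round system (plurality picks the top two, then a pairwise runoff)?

Round 1 first-place votes: Hiro 0, Liam 0, Alice 9, Grace 19, Yara 17. Grace and Yara advance.
Runoff: Grace is ranked above Yara on 19 ballots, Yara above Grace on 26.

Yara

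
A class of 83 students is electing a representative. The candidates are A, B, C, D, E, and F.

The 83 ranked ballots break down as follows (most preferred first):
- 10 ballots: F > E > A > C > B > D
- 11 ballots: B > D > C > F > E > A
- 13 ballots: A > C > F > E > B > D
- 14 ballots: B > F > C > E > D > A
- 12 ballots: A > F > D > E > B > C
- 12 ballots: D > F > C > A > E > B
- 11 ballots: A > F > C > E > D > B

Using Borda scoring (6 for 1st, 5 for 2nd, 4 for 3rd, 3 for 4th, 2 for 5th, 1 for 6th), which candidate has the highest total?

F

A: 10×4 + 11×1 + 13×6 + 14×1 + 12×6 + 12×3 + 11×6 = 317
B: 10×2 + 11×6 + 13×2 + 14×6 + 12×2 + 12×1 + 11×1 = 243
C: 10×3 + 11×4 + 13×5 + 14×4 + 12×1 + 12×4 + 11×4 = 299
D: 10×1 + 11×5 + 13×1 + 14×2 + 12×4 + 12×6 + 11×2 = 248
E: 10×5 + 11×2 + 13×3 + 14×3 + 12×3 + 12×2 + 11×3 = 246
F: 10×6 + 11×3 + 13×4 + 14×5 + 12×5 + 12×5 + 11×5 = 390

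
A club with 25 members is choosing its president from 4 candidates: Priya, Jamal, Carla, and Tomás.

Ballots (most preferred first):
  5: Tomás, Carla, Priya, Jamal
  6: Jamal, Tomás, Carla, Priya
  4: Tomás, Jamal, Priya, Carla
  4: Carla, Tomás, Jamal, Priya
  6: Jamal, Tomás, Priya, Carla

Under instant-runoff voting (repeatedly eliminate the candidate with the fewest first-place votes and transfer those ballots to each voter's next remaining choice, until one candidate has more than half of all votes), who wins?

Round 1: Priya 0, Jamal 12, Carla 4, Tomás 9. Priya eliminated.
Round 2: Jamal 12, Carla 4, Tomás 9. Carla eliminated.
Round 3: Jamal 12, Tomás 13. Tomás has a majority (≥13).

Tomás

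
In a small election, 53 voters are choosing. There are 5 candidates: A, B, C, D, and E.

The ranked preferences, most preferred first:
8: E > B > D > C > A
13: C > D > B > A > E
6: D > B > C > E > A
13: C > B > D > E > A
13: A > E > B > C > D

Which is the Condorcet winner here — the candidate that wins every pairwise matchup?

B vs A: 40–13
B vs C: 27–26
B vs D: 34–19
B vs E: 32–21
B beats every other candidate.

B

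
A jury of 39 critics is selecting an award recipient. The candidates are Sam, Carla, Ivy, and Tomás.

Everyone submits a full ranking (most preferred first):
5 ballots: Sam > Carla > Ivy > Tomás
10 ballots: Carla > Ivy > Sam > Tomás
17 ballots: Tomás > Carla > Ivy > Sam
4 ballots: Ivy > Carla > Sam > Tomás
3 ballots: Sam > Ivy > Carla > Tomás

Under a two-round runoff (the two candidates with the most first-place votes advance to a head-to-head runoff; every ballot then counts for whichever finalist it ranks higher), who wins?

Round 1 first-place votes: Sam 8, Carla 10, Ivy 4, Tomás 17. Tomás and Carla advance.
Runoff: Tomás is ranked above Carla on 17 ballots, Carla above Tomás on 22.

Carla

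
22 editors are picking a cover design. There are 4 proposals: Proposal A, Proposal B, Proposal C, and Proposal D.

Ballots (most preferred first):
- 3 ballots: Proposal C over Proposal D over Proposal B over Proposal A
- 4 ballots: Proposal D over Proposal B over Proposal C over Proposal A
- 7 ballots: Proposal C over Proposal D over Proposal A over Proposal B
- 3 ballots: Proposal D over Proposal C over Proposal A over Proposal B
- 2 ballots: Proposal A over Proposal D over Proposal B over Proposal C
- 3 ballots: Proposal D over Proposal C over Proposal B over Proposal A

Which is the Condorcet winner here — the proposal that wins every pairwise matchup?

Proposal D

Proposal D vs Proposal A: 20–2
Proposal D vs Proposal B: 22–0
Proposal D vs Proposal C: 12–10
Proposal D beats every other proposal.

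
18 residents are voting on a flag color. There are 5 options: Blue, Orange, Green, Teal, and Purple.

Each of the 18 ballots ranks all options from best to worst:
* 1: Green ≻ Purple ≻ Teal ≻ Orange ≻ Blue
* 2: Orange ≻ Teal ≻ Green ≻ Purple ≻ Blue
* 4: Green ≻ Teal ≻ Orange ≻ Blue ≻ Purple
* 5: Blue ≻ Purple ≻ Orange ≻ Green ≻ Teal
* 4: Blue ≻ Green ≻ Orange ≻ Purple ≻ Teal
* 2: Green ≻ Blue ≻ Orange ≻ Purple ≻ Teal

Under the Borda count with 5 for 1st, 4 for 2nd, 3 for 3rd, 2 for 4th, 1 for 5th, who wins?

Blue: 1×1 + 2×1 + 4×2 + 5×5 + 4×5 + 2×4 = 64
Orange: 1×2 + 2×5 + 4×3 + 5×3 + 4×3 + 2×3 = 57
Green: 1×5 + 2×3 + 4×5 + 5×2 + 4×4 + 2×5 = 67
Teal: 1×3 + 2×4 + 4×4 + 5×1 + 4×1 + 2×1 = 38
Purple: 1×4 + 2×2 + 4×1 + 5×4 + 4×2 + 2×2 = 44

Green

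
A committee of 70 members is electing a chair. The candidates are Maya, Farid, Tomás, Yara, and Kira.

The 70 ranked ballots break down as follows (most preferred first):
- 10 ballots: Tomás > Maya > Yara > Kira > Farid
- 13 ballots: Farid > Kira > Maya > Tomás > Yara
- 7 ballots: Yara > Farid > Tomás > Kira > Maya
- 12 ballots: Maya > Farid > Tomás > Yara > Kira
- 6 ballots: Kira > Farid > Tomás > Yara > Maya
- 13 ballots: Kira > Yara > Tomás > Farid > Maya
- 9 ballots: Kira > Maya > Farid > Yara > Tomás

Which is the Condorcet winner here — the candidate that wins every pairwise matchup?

Kira vs Maya: 48–22
Kira vs Farid: 38–32
Kira vs Tomás: 41–29
Kira vs Yara: 41–29
Kira beats every other candidate.

Kira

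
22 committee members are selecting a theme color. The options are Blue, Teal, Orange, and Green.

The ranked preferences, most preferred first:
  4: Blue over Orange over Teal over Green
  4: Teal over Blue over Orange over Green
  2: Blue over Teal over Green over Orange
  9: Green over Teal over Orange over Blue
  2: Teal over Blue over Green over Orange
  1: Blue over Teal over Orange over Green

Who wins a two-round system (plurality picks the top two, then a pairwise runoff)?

Blue

Round 1 first-place votes: Blue 7, Teal 6, Orange 0, Green 9. Green and Blue advance.
Runoff: Green is ranked above Blue on 9 ballots, Blue above Green on 13.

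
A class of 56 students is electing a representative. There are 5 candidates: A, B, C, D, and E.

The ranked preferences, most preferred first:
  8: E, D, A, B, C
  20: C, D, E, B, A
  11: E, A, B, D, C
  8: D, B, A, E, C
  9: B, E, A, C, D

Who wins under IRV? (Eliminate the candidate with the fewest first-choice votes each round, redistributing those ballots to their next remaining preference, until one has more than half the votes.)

Round 1: A 0, B 9, C 20, D 8, E 19. A eliminated.
Round 2: B 9, C 20, D 8, E 19. D eliminated.
Round 3: B 17, C 20, E 19. B eliminated.
Round 4: C 20, E 36. E has a majority (≥29).

E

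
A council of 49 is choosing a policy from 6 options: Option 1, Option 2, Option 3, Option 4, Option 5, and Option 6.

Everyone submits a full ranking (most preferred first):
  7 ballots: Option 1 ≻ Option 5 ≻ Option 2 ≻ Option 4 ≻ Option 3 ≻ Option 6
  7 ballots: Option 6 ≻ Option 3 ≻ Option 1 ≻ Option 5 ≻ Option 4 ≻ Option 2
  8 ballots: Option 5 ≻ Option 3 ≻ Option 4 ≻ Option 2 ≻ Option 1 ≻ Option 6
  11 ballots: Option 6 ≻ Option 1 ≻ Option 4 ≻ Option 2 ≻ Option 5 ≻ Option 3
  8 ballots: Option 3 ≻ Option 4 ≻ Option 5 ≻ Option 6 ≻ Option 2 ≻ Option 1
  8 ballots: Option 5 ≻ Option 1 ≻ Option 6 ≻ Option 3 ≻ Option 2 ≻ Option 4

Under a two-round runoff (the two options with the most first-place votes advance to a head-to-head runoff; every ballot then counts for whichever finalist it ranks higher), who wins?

Option 5

Round 1 first-place votes: Option 1 7, Option 2 0, Option 3 8, Option 4 0, Option 5 16, Option 6 18. Option 6 and Option 5 advance.
Runoff: Option 6 is ranked above Option 5 on 18 ballots, Option 5 above Option 6 on 31.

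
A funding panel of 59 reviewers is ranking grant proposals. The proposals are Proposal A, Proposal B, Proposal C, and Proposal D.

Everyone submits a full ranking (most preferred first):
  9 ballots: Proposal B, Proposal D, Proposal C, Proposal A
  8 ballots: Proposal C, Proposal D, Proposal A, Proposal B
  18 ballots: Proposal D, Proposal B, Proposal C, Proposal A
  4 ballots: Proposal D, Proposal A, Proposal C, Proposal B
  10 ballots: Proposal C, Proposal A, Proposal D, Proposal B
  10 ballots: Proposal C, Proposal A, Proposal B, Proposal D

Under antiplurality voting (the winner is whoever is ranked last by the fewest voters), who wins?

Proposal C

Last-place votes: Proposal A 27, Proposal B 22, Proposal C 0, Proposal D 10.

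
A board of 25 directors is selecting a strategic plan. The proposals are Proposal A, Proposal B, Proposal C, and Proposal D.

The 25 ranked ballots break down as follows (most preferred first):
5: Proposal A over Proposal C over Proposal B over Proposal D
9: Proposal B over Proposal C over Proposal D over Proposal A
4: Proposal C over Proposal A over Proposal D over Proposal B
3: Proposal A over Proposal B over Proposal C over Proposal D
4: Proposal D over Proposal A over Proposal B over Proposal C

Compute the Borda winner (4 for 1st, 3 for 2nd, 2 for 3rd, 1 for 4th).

Proposal A: 5×4 + 9×1 + 4×3 + 3×4 + 4×3 = 65
Proposal B: 5×2 + 9×4 + 4×1 + 3×3 + 4×2 = 67
Proposal C: 5×3 + 9×3 + 4×4 + 3×2 + 4×1 = 68
Proposal D: 5×1 + 9×2 + 4×2 + 3×1 + 4×4 = 50

Proposal C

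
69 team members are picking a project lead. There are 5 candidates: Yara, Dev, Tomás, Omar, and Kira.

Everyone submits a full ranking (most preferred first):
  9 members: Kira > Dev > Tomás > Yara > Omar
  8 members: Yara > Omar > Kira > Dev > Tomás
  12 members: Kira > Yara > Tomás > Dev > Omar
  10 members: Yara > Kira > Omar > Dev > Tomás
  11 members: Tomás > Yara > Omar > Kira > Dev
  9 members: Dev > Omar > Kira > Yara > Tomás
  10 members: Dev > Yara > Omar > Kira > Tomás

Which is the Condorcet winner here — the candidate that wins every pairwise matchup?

Yara

Yara vs Dev: 41–28
Yara vs Tomás: 49–20
Yara vs Omar: 60–9
Yara vs Kira: 39–30
Yara beats every other candidate.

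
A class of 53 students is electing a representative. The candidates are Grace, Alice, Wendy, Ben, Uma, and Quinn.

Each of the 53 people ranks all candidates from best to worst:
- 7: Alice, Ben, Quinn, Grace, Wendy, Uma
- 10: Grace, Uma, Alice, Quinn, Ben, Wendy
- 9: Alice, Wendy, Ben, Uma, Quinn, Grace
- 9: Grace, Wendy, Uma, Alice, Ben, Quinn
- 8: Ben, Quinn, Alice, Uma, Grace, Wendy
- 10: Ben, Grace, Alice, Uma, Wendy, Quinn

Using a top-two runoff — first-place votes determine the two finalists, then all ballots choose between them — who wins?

Round 1 first-place votes: Grace 19, Alice 16, Wendy 0, Ben 18, Uma 0, Quinn 0. Grace and Ben advance.
Runoff: Grace is ranked above Ben on 19 ballots, Ben above Grace on 34.

Ben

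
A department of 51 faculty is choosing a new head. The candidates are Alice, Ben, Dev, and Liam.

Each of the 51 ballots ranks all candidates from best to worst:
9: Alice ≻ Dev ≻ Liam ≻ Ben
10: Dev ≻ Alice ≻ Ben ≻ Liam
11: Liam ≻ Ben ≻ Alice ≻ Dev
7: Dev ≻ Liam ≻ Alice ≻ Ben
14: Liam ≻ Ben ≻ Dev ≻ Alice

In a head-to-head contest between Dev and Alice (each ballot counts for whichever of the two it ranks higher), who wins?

Dev

Dev is ranked above Alice on 31 ballots; Alice above Dev on 20.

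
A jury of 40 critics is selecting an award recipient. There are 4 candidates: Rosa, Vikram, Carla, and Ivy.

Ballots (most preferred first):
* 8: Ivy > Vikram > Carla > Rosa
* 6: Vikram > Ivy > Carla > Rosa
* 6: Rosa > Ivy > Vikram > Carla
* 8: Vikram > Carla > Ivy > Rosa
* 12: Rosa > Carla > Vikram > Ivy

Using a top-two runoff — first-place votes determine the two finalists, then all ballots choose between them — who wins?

Vikram

Round 1 first-place votes: Rosa 18, Vikram 14, Carla 0, Ivy 8. Rosa and Vikram advance.
Runoff: Rosa is ranked above Vikram on 18 ballots, Vikram above Rosa on 22.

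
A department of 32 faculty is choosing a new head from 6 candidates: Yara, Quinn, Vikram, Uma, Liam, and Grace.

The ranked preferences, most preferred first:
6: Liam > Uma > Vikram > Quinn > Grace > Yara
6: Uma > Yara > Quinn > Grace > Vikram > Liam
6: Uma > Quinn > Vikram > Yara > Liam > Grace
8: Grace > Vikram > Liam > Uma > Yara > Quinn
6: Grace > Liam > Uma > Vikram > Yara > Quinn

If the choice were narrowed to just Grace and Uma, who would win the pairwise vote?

Uma

Grace is ranked above Uma on 14 ballots; Uma above Grace on 18.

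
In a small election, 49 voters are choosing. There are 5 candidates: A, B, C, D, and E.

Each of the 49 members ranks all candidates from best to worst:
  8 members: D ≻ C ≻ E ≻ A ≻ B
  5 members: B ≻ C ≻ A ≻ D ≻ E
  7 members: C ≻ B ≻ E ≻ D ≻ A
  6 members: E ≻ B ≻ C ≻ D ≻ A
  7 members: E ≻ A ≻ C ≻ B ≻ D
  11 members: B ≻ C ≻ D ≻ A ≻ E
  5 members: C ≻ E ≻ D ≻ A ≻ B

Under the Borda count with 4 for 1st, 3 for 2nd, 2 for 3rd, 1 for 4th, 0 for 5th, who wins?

C

A: 8×1 + 5×2 + 7×0 + 6×0 + 7×3 + 11×1 + 5×1 = 55
B: 8×0 + 5×4 + 7×3 + 6×3 + 7×1 + 11×4 + 5×0 = 110
C: 8×3 + 5×3 + 7×4 + 6×2 + 7×2 + 11×3 + 5×4 = 146
D: 8×4 + 5×1 + 7×1 + 6×1 + 7×0 + 11×2 + 5×2 = 82
E: 8×2 + 5×0 + 7×2 + 6×4 + 7×4 + 11×0 + 5×3 = 97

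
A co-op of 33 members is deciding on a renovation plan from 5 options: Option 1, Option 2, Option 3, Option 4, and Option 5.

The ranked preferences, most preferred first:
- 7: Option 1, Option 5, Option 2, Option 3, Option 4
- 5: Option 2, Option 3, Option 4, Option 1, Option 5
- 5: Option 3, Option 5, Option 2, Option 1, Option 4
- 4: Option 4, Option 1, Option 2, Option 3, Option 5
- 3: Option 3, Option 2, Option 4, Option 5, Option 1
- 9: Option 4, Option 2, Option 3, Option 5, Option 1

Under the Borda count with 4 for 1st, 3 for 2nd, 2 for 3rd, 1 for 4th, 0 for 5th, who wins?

Option 1: 7×4 + 5×1 + 5×1 + 4×3 + 3×0 + 9×0 = 50
Option 2: 7×2 + 5×4 + 5×2 + 4×2 + 3×3 + 9×3 = 88
Option 3: 7×1 + 5×3 + 5×4 + 4×1 + 3×4 + 9×2 = 76
Option 4: 7×0 + 5×2 + 5×0 + 4×4 + 3×2 + 9×4 = 68
Option 5: 7×3 + 5×0 + 5×3 + 4×0 + 3×1 + 9×1 = 48

Option 2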